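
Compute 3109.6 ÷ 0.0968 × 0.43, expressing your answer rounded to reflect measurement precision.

1.4 × 10⁴

3109.6 ÷ 0.0968 × 0.43 = 13813.3057851…
Multiplication/division keeps the fewest significant figures: 3109.6 → 5 s.f., 0.0968 → 3 s.f., 0.43 → 2 s.f.; limit is 2.
Rounded to 2 significant figures: 1.4 × 10⁴.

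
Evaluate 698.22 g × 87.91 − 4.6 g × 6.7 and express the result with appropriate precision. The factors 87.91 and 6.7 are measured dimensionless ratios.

698.22 × 87.91 = 61380.5202 → 6.138 × 10⁴ g (4 s.f., last digit at the 10^1 place).
4.6 × 6.7 = 30.82 → 31 g (2 s.f., last digit at the 10^0 place).
Difference: 61349.7002 g; keep the coarser place, 10^1.
Result: 6.135 × 10⁴ g.

6.135 × 10⁴ g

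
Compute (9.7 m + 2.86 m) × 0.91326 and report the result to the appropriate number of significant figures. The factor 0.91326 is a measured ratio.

11.5 m

9.7 m + 2.86 m = 12.56 m; the sum is limited to 1 decimal place (3 s.f.).
Carrying full precision, 12.56 × 0.91326 = 11.4705456 m; 0.91326 has 5 s.f., so the result keeps min(3, 5) = 3 s.f.
Rounded to 3 significant figures: 11.5 m.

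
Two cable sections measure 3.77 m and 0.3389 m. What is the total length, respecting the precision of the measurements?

3.77 m + 0.3389 m = 4.1089 m.
Addition/subtraction keeps the fewest decimal places: 3.77 → 2 decimal places, 0.3389 → 4 decimal places; limit is 2.
Rounded to 2 decimal places: 4.11 m.

4.11 m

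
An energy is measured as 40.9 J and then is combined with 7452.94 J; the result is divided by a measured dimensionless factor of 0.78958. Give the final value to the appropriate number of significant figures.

9490.9 J

40.9 J + 7452.94 J = 7493.84 J; the sum is limited to 1 decimal place (5 s.f.).
Carrying full precision, 7493.84 ÷ 0.78958 = 9490.91922288… J; 0.78958 has 5 s.f., so the result keeps min(5, 5) = 5 s.f.
Rounded to 5 significant figures: 9490.9 J.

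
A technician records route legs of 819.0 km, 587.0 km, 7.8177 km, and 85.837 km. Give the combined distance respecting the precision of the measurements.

819.0 km + 587.0 km + 7.8177 km + 85.837 km = 1499.6547 km.
Addition/subtraction keeps the fewest decimal places: 819.0 → 1 decimal place, 587.0 → 1 decimal place, 7.8177 → 4 decimal places, 85.837 → 3 decimal places; limit is 1.
Rounded to 1 decimal place: 1.4997 × 10^3 km.

1.4997 × 10^3 km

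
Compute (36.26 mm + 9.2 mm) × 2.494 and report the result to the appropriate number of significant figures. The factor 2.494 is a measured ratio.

36.26 mm + 9.2 mm = 45.46 mm; the sum is limited to 1 decimal place (3 s.f.).
Carrying full precision, 45.46 × 2.494 = 113.37724 mm; 2.494 has 4 s.f., so the result keeps min(3, 4) = 3 s.f.
Rounded to 3 significant figures: 113 mm.

113 mm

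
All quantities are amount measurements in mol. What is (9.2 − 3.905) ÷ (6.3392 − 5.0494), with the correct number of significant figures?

4.1

9.2 − 3.905 = 5.295, limited to 1 d.p. → 2 s.f.; 6.3392 − 5.0494 = 1.2898, limited to 4 d.p. → 5 s.f.
Carrying full precision, 5.295 ÷ 1.2898 = 4.10528764149…; keep min(2, 5) = 2 s.f.
Rounded to 2 significant figures: 4.1.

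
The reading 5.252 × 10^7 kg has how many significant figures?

5.252 × 10^7: in scientific notation every digit of the coefficient is significant.

4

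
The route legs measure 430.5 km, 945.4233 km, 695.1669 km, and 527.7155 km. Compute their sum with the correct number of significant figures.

2598.8 km

430.5 km + 945.4233 km + 695.1669 km + 527.7155 km = 2598.8057 km.
Addition/subtraction keeps the fewest decimal places: 430.5 → 1 decimal place, 945.4233 → 4 decimal places, 695.1669 → 4 decimal places, 527.7155 → 4 decimal places; limit is 1.
Rounded to 1 decimal place: 2598.8 km.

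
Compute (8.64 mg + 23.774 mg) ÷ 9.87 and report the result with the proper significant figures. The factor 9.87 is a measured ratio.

3.28 mg

8.64 mg + 23.774 mg = 32.414 mg; the sum is limited to 2 decimal places (4 s.f.).
Carrying full precision, 32.414 ÷ 9.87 = 3.28409321175… mg; 9.87 has 3 s.f., so the result keeps min(4, 3) = 3 s.f.
Rounded to 3 significant figures: 3.28 mg.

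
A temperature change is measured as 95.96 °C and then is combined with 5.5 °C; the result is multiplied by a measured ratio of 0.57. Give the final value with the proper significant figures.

95.96 °C + 5.5 °C = 101.46 °C; the sum is limited to 1 decimal place (4 s.f.).
Carrying full precision, 101.46 × 0.57 = 57.8322 °C; 0.57 has 2 s.f., so the result keeps min(4, 2) = 2 s.f.
Rounded to 2 significant figures: 58 °C.

58 °C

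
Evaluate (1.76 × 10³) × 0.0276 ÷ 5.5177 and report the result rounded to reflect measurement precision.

8.80

(1.76 × 10³) × 0.0276 ÷ 5.5177 = 8.80366819508…
Multiplication/division keeps the fewest significant figures: 1.76 × 10³ → 3 s.f., 0.0276 → 3 s.f., 5.5177 → 5 s.f.; limit is 3.
Rounded to 3 significant figures: 8.80.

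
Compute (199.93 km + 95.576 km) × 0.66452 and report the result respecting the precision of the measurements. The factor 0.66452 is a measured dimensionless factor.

196.37 km

199.93 km + 95.576 km = 295.506 km; the sum is limited to 2 decimal places (5 s.f.).
Carrying full precision, 295.506 × 0.66452 = 196.36964712 km; 0.66452 has 5 s.f., so the result keeps min(5, 5) = 5 s.f.
Rounded to 5 significant figures: 196.37 km.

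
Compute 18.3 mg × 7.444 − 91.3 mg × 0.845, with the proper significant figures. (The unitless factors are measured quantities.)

59 mg

18.3 × 7.444 = 136.2252 → 136 mg (3 s.f., last digit at the 10^0 place).
91.3 × 0.845 = 77.1485 → 77.1 mg (3 s.f., last digit at the 10^-1 place).
Difference: 59.0767 mg; keep the coarser place, 10^0.
Result: 59 mg.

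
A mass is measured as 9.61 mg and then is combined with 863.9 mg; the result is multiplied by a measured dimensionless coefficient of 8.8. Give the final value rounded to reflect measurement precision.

7.7 × 10³ mg

9.61 mg + 863.9 mg = 873.51 mg; the sum is limited to 1 decimal place (4 s.f.).
Carrying full precision, 873.51 × 8.8 = 7686.888 mg; 8.8 has 2 s.f., so the result keeps min(4, 2) = 2 s.f.
Rounded to 2 significant figures: 7.7 × 10³ mg.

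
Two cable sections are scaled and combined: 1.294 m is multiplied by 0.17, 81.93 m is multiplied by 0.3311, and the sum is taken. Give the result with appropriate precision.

1.294 × 0.17 = 0.21998 → 0.22 m (2 s.f., last digit at the 10^-2 place).
81.93 × 0.3311 = 27.127023 → 27.13 m (4 s.f., last digit at the 10^-2 place).
Sum: 27.347003 m; keep the coarser place, 10^-2.
Result: 27.35 m.

27.35 m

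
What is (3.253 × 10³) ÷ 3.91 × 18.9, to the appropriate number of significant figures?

1.57 × 10⁴

(3.253 × 10³) ÷ 3.91 × 18.9 = 15724.2199488…
Multiplication/division keeps the fewest significant figures: 3.253 × 10³ → 4 s.f., 3.91 → 3 s.f., 18.9 → 3 s.f.; limit is 3.
Rounded to 3 significant figures: 1.57 × 10⁴.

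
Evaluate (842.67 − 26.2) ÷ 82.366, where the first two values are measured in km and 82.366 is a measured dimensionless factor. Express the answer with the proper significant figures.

842.67 km − 26.2 km = 816.47 km; the difference is limited to 1 decimal place (4 s.f.).
Carrying full precision, 816.47 ÷ 82.366 = 9.91270669937… km; 82.366 has 5 s.f., so the result keeps min(4, 5) = 4 s.f.
Rounded to 4 significant figures: 9.913 km.

9.913 km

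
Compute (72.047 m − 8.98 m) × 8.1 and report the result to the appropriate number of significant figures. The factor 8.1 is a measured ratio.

72.047 m − 8.98 m = 63.067 m; the difference is limited to 2 decimal places (4 s.f.).
Carrying full precision, 63.067 × 8.1 = 510.8427 m; 8.1 has 2 s.f., so the result keeps min(4, 2) = 2 s.f.
Rounded to 2 significant figures: 5.1 × 10² m.

5.1 × 10² m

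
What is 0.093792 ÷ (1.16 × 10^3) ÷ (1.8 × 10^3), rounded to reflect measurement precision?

0.093792 ÷ (1.16 × 10^3) ÷ (1.8 × 10^3) = 4.49195402299 × 10^-8…
Multiplication/division keeps the fewest significant figures: 0.093792 → 5 s.f., 1.16 × 10^3 → 3 s.f., 1.8 × 10^3 → 2 s.f.; limit is 2.
Rounded to 2 significant figures: 4.5 × 10^-8.

4.5 × 10^-8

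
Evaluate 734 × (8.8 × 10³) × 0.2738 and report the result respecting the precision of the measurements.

734 × (8.8 × 10³) × 0.2738 = 1768528.96
Multiplication/division keeps the fewest significant figures: 734 → 3 s.f., 8.8 × 10³ → 2 s.f., 0.2738 → 4 s.f.; limit is 2.
Rounded to 2 significant figures: 1.8 × 10⁶.

1.8 × 10⁶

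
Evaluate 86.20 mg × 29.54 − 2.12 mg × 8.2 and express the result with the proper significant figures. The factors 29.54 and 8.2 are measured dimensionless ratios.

86.20 × 29.54 = 2546.348 → 2.546 × 10³ mg (4 s.f., last digit at the 10^0 place).
2.12 × 8.2 = 17.384 → 17 mg (2 s.f., last digit at the 10^0 place).
Difference: 2528.964 mg; keep the coarser place, 10^0.
Result: 2529 mg.

2529 mg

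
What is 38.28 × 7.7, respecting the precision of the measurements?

38.28 × 7.7 = 294.756
Multiplication/division keeps the fewest significant figures: 38.28 → 4 s.f., 7.7 → 2 s.f.; limit is 2.
Rounded to 2 significant figures: 2.9 × 10^2.

2.9 × 10^2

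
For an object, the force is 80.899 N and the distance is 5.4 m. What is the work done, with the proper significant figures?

work done = 80.899 N × 5.4 m = 436.8546 J.
80.899 has 5 significant figures; 5.4 has 2.
Division/multiplication keeps the fewest: 2 significant figures.
Rounded: 4.4 × 10² J.

4.4 × 10² J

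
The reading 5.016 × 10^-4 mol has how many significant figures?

4

5.016 × 10^-4: in scientific notation every digit of the coefficient is significant.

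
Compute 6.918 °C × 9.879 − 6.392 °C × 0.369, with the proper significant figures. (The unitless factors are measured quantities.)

6.918 × 9.879 = 68.342922 → 68.34 °C (4 s.f., last digit at the 10^-2 place).
6.392 × 0.369 = 2.358648 → 2.36 °C (3 s.f., last digit at the 10^-2 place).
Difference: 65.984274 °C; keep the coarser place, 10^-2.
Result: 65.98 °C.

65.98 °C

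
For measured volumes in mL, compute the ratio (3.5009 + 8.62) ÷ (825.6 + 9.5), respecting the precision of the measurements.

0.01451

3.5009 + 8.62 = 12.1209, limited to 2 d.p. → 4 s.f.; 825.6 + 9.5 = 835.1, limited to 1 d.p. → 4 s.f.
Carrying full precision, 12.1209 ÷ 835.1 = 0.0145143096635…; keep min(4, 4) = 4 s.f.
Rounded to 4 significant figures: 0.01451.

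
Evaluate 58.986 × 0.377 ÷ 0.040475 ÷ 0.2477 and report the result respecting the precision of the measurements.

58.986 × 0.377 ÷ 0.040475 ÷ 0.2477 = 2218.08115827…
Multiplication/division keeps the fewest significant figures: 58.986 → 5 s.f., 0.377 → 3 s.f., 0.040475 → 5 s.f., 0.2477 → 4 s.f.; limit is 3.
Rounded to 3 significant figures: 2.22 × 10^3.

2.22 × 10^3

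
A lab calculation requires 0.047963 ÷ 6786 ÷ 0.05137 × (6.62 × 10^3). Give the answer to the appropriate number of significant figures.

9.11 × 10^-1

0.047963 ÷ 6786 ÷ 0.05137 × (6.62 × 10^3) = 0.910837511369…
Multiplication/division keeps the fewest significant figures: 0.047963 → 5 s.f., 6786 → 4 s.f., 0.05137 → 4 s.f., 6.62 × 10^3 → 3 s.f.; limit is 3.
Rounded to 3 significant figures: 9.11 × 10^-1.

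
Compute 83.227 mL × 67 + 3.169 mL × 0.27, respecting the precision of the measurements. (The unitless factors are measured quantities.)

83.227 × 67 = 5576.209 → 5.6 × 10^3 mL (2 s.f., last digit at the 10^2 place).
3.169 × 0.27 = 0.85563 → 0.86 mL (2 s.f., last digit at the 10^-2 place).
Sum: 5577.06463 mL; keep the coarser place, 10^2.
Result: 5.6 × 10^3 mL.

5.6 × 10^3 mL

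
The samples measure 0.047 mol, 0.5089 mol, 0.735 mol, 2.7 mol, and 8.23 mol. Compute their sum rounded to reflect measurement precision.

12.2 mol

0.047 mol + 0.5089 mol + 0.735 mol + 2.7 mol + 8.23 mol = 12.2209 mol.
Addition/subtraction keeps the fewest decimal places: 0.047 → 3 decimal places, 0.5089 → 4 decimal places, 0.735 → 3 decimal places, 2.7 → 1 decimal place, 8.23 → 2 decimal places; limit is 1.
Rounded to 1 decimal place: 12.2 mol.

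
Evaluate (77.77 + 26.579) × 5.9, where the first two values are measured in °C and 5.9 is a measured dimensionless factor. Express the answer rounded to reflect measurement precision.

6.2 × 10^2 °C

77.77 °C + 26.579 °C = 104.349 °C; the sum is limited to 2 decimal places (5 s.f.).
Carrying full precision, 104.349 × 5.9 = 615.6591 °C; 5.9 has 2 s.f., so the result keeps min(5, 2) = 2 s.f.
Rounded to 2 significant figures: 6.2 × 10^2 °C.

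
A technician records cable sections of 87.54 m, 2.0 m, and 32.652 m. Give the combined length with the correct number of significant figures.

122.2 m

87.54 m + 2.0 m + 32.652 m = 122.192 m.
Addition/subtraction keeps the fewest decimal places: 87.54 → 2 decimal places, 2.0 → 1 decimal place, 32.652 → 3 decimal places; limit is 1.
Rounded to 1 decimal place: 122.2 m.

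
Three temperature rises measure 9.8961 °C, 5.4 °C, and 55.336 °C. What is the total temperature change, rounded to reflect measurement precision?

9.8961 °C + 5.4 °C + 55.336 °C = 70.6321 °C.
Addition/subtraction keeps the fewest decimal places: 9.8961 → 4 decimal places, 5.4 → 1 decimal place, 55.336 → 3 decimal places; limit is 1.
Rounded to 1 decimal place: 70.6 °C.

70.6 °C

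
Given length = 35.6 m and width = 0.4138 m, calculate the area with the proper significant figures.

14.7 m²

area = 35.6 m × 0.4138 m = 14.73128 m².
35.6 has 3 significant figures; 0.4138 has 4.
Division/multiplication keeps the fewest: 3 significant figures.
Rounded: 14.7 m².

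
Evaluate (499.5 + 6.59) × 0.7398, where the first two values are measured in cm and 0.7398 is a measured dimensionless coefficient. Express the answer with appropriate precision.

499.5 cm + 6.59 cm = 506.09 cm; the sum is limited to 1 decimal place (4 s.f.).
Carrying full precision, 506.09 × 0.7398 = 374.405382 cm; 0.7398 has 4 s.f., so the result keeps min(4, 4) = 4 s.f.
Rounded to 4 significant figures: 374.4 cm.

374.4 cm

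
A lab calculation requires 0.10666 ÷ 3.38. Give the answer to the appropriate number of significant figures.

0.10666 ÷ 3.38 = 0.0315562130178…
Multiplication/division keeps the fewest significant figures: 0.10666 → 5 s.f., 3.38 → 3 s.f.; limit is 3.
Rounded to 3 significant figures: 0.0316.

0.0316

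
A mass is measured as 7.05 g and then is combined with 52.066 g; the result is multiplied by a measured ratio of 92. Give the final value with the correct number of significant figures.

5.4 × 10^3 g

7.05 g + 52.066 g = 59.116 g; the sum is limited to 2 decimal places (4 s.f.).
Carrying full precision, 59.116 × 92 = 5438.672 g; 92 has 2 s.f., so the result keeps min(4, 2) = 2 s.f.
Rounded to 2 significant figures: 5.4 × 10^3 g.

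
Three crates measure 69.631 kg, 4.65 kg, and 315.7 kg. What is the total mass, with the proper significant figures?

69.631 kg + 4.65 kg + 315.7 kg = 389.981 kg.
Addition/subtraction keeps the fewest decimal places: 69.631 → 3 decimal places, 4.65 → 2 decimal places, 315.7 → 1 decimal place; limit is 1.
Rounded to 1 decimal place: 390.0 kg.

390.0 kg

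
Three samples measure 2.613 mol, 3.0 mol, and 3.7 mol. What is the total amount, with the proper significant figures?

9.3 mol

2.613 mol + 3.0 mol + 3.7 mol = 9.313 mol.
Addition/subtraction keeps the fewest decimal places: 2.613 → 3 decimal places, 3.0 → 1 decimal place, 3.7 → 1 decimal place; limit is 1.
Rounded to 1 decimal place: 9.3 mol.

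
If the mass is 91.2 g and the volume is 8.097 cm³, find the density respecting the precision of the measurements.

density = 91.2 g ÷ 8.097 cm³ = 11.2634309003… g/cm³.
91.2 has 3 significant figures; 8.097 has 4.
Division/multiplication keeps the fewest: 3 significant figures.
Rounded: 11.3 g/cm³.

11.3 g/cm³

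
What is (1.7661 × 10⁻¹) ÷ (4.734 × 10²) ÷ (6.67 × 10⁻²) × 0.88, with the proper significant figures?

(1.7661 × 10⁻¹) ÷ (4.734 × 10²) ÷ (6.67 × 10⁻²) × 0.88 = 0.00492202567918…
Multiplication/division keeps the fewest significant figures: 1.7661 × 10⁻¹ → 5 s.f., 4.734 × 10² → 4 s.f., 6.67 × 10⁻² → 3 s.f., 0.88 → 2 s.f.; limit is 2.
Rounded to 2 significant figures: 0.0049.

0.0049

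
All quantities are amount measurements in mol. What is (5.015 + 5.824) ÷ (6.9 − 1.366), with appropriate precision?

2.0

5.015 + 5.824 = 10.839, limited to 3 d.p. → 5 s.f.; 6.9 − 1.366 = 5.534, limited to 1 d.p. → 2 s.f.
Carrying full precision, 10.839 ÷ 5.534 = 1.95861944344…; keep min(5, 2) = 2 s.f.
Rounded to 2 significant figures: 2.0.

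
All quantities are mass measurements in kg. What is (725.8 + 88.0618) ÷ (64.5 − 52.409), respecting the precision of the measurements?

67.3

725.8 + 88.0618 = 813.8618, limited to 1 d.p. → 4 s.f.; 64.5 − 52.409 = 12.091, limited to 1 d.p. → 3 s.f.
Carrying full precision, 813.8618 ÷ 12.091 = 67.3113720949…; keep min(4, 3) = 3 s.f.
Rounded to 3 significant figures: 67.3.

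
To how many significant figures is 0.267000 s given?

0.267000: leading zeros are not significant; trailing zeros after a decimal point are significant.

6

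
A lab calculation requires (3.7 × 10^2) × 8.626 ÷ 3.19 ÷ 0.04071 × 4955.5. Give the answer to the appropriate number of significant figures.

1.2 × 10^8

(3.7 × 10^2) × 8.626 ÷ 3.19 ÷ 0.04071 × 4955.5 = 121788665.837…
Multiplication/division keeps the fewest significant figures: 3.7 × 10^2 → 2 s.f., 8.626 → 4 s.f., 3.19 → 3 s.f., 0.04071 → 4 s.f., 4955.5 → 5 s.f.; limit is 2.
Rounded to 2 significant figures: 1.2 × 10^8.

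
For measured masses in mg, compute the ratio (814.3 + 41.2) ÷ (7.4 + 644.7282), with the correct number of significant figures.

814.3 + 41.2 = 855.5, limited to 1 d.p. → 4 s.f.; 7.4 + 644.7282 = 652.1282, limited to 1 d.p. → 4 s.f.
Carrying full precision, 855.5 ÷ 652.1282 = 1.31185861921…; keep min(4, 4) = 4 s.f.
Rounded to 4 significant figures: 1.312.

1.312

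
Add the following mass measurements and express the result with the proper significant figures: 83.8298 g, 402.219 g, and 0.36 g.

83.8298 g + 402.219 g + 0.36 g = 486.4088 g.
Addition/subtraction keeps the fewest decimal places: 83.8298 → 4 decimal places, 402.219 → 3 decimal places, 0.36 → 2 decimal places; limit is 2.
Rounded to 2 decimal places: 486.41 g.

486.41 g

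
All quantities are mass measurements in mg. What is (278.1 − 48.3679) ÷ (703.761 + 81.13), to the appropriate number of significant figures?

0.2927

278.1 − 48.3679 = 229.7321, limited to 1 d.p. → 4 s.f.; 703.761 + 81.13 = 784.891, limited to 2 d.p. → 5 s.f.
Carrying full precision, 229.7321 ÷ 784.891 = 0.292692998136…; keep min(4, 5) = 4 s.f.
Rounded to 4 significant figures: 0.2927.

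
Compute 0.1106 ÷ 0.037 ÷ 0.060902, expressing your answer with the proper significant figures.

0.1106 ÷ 0.037 ÷ 0.060902 = 49.0819544381…
Multiplication/division keeps the fewest significant figures: 0.1106 → 4 s.f., 0.037 → 2 s.f., 0.060902 → 5 s.f.; limit is 2.
Rounded to 2 significant figures: 49.

49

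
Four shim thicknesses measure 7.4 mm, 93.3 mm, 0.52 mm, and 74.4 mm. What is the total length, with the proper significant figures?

175.6 mm

7.4 mm + 93.3 mm + 0.52 mm + 74.4 mm = 175.62 mm.
Addition/subtraction keeps the fewest decimal places: 7.4 → 1 decimal place, 93.3 → 1 decimal place, 0.52 → 2 decimal places, 74.4 → 1 decimal place; limit is 1.
Rounded to 1 decimal place: 175.6 mm.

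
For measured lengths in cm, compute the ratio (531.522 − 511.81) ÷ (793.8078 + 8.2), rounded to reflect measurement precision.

531.522 − 511.81 = 19.712, limited to 2 d.p. → 4 s.f.; 793.8078 + 8.2 = 802.0078, limited to 1 d.p. → 4 s.f.
Carrying full precision, 19.712 ÷ 802.0078 = 0.024578314575…; keep min(4, 4) = 4 s.f.
Rounded to 4 significant figures: 0.02458.

0.02458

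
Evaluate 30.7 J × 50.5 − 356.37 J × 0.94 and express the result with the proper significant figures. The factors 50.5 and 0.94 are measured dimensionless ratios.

30.7 × 50.5 = 1550.35 → 1.55 × 10³ J (3 s.f., last digit at the 10^1 place).
356.37 × 0.94 = 334.9878 → 3.3 × 10² J (2 s.f., last digit at the 10^1 place).
Difference: 1215.3622 J; keep the coarser place, 10^1.
Result: 1.22 × 10³ J.

1.22 × 10³ J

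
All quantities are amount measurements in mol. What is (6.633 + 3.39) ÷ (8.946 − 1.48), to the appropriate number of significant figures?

6.633 + 3.39 = 10.023, limited to 2 d.p. → 4 s.f.; 8.946 − 1.48 = 7.466, limited to 2 d.p. → 3 s.f.
Carrying full precision, 10.023 ÷ 7.466 = 1.34248593624…; keep min(4, 3) = 3 s.f.
Rounded to 3 significant figures: 1.34.

1.34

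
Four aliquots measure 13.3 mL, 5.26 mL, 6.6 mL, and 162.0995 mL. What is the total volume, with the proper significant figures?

187.3 mL

13.3 mL + 5.26 mL + 6.6 mL + 162.0995 mL = 187.2595 mL.
Addition/subtraction keeps the fewest decimal places: 13.3 → 1 decimal place, 5.26 → 2 decimal places, 6.6 → 1 decimal place, 162.0995 → 4 decimal places; limit is 1.
Rounded to 1 decimal place: 187.3 mL.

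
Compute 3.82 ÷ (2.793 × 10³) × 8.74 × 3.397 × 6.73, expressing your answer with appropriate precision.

0.273

3.82 ÷ (2.793 × 10³) × 8.74 × 3.397 × 6.73 = 0.273284166884…
Multiplication/division keeps the fewest significant figures: 3.82 → 3 s.f., 2.793 × 10³ → 4 s.f., 8.74 → 3 s.f., 3.397 → 4 s.f., 6.73 → 3 s.f.; limit is 3.
Rounded to 3 significant figures: 0.273.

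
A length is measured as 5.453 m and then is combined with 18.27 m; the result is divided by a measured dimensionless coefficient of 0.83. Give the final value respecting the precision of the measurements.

29 m

5.453 m + 18.27 m = 23.723 m; the sum is limited to 2 decimal places (4 s.f.).
Carrying full precision, 23.723 ÷ 0.83 = 28.5819277108… m; 0.83 has 2 s.f., so the result keeps min(4, 2) = 2 s.f.
Rounded to 2 significant figures: 29 m.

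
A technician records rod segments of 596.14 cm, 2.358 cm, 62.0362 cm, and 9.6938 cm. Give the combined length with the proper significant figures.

670.23 cm

596.14 cm + 2.358 cm + 62.0362 cm + 9.6938 cm = 670.2280 cm.
Addition/subtraction keeps the fewest decimal places: 596.14 → 2 decimal places, 2.358 → 3 decimal places, 62.0362 → 4 decimal places, 9.6938 → 4 decimal places; limit is 2.
Rounded to 2 decimal places: 670.23 cm.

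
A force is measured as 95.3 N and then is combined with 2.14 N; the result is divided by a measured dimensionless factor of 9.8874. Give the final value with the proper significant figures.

95.3 N + 2.14 N = 97.44 N; the sum is limited to 1 decimal place (3 s.f.).
Carrying full precision, 97.44 ÷ 9.8874 = 9.8549669276… N; 9.8874 has 5 s.f., so the result keeps min(3, 5) = 3 s.f.
Rounded to 3 significant figures: 9.85 N.

9.85 N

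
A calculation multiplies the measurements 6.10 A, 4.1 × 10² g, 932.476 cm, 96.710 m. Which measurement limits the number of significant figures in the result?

4.1 × 10² g

6.10 A → 3 s.f.; 4.1 × 10² g → 2 s.f.; 932.476 cm → 6 s.f.; 96.710 m → 5 s.f.
The fewest is 2 significant figures, from 4.1 × 10² g.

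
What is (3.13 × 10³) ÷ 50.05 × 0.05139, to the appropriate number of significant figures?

(3.13 × 10³) ÷ 50.05 × 0.05139 = 3.2138001998…
Multiplication/division keeps the fewest significant figures: 3.13 × 10³ → 3 s.f., 50.05 → 4 s.f., 0.05139 → 4 s.f.; limit is 3.
Rounded to 3 significant figures: 3.21.

3.21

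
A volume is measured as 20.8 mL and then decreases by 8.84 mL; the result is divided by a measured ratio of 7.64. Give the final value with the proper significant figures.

1.57 mL

20.8 mL − 8.84 mL = 11.96 mL; the difference is limited to 1 decimal place (3 s.f.).
Carrying full precision, 11.96 ÷ 7.64 = 1.56544502618… mL; 7.64 has 3 s.f., so the result keeps min(3, 3) = 3 s.f.
Rounded to 3 significant figures: 1.57 mL.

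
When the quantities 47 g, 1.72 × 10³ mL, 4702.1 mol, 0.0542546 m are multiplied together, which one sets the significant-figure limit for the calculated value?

47 g → 2 s.f.; 1.72 × 10³ mL → 3 s.f.; 4702.1 mol → 5 s.f.; 0.0542546 m → 6 s.f.
The fewest is 2 significant figures, from 47 g.

47 g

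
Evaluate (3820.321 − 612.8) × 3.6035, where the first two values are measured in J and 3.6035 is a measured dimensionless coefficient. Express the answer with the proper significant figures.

11558 J

3820.321 J − 612.8 J = 3207.521 J; the difference is limited to 1 decimal place (5 s.f.).
Carrying full precision, 3207.521 × 3.6035 = 11558.3019235 J; 3.6035 has 5 s.f., so the result keeps min(5, 5) = 5 s.f.
Rounded to 5 significant figures: 11558 J.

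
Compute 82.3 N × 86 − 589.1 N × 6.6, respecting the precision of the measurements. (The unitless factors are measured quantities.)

3.2 × 10^3 N

82.3 × 86 = 7077.8 → 7.1 × 10^3 N (2 s.f., last digit at the 10^2 place).
589.1 × 6.6 = 3888.06 → 3.9 × 10^3 N (2 s.f., last digit at the 10^2 place).
Difference: 3189.74 N; keep the coarser place, 10^2.
Result: 3.2 × 10^3 N.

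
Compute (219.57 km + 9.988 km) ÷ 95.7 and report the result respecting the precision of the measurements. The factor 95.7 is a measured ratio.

2.40 km

219.57 km + 9.988 km = 229.558 km; the sum is limited to 2 decimal places (5 s.f.).
Carrying full precision, 229.558 ÷ 95.7 = 2.39872518286… km; 95.7 has 3 s.f., so the result keeps min(5, 3) = 3 s.f.
Rounded to 3 significant figures: 2.40 km.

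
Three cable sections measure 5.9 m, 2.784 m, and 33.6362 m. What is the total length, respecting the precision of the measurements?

5.9 m + 2.784 m + 33.6362 m = 42.3202 m.
Addition/subtraction keeps the fewest decimal places: 5.9 → 1 decimal place, 2.784 → 3 decimal places, 33.6362 → 4 decimal places; limit is 1.
Rounded to 1 decimal place: 42.3 m.

42.3 m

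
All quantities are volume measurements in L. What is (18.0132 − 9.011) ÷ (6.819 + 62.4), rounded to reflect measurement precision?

0.130

18.0132 − 9.011 = 9.0022, limited to 3 d.p. → 4 s.f.; 6.819 + 62.4 = 69.219, limited to 1 d.p. → 3 s.f.
Carrying full precision, 9.0022 ÷ 69.219 = 0.130053886939…; keep min(4, 3) = 3 s.f.
Rounded to 3 significant figures: 0.130.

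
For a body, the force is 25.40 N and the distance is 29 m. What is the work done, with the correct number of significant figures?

work done = 25.40 N × 29 m = 736.6 J.
25.40 has 4 significant figures; 29 has 2.
Division/multiplication keeps the fewest: 2 significant figures.
Rounded: 7.4 × 10^2 J.

7.4 × 10^2 J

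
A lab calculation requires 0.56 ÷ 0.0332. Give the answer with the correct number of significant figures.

17

0.56 ÷ 0.0332 = 16.8674698795…
Multiplication/division keeps the fewest significant figures: 0.56 → 2 s.f., 0.0332 → 3 s.f.; limit is 2.
Rounded to 2 significant figures: 17.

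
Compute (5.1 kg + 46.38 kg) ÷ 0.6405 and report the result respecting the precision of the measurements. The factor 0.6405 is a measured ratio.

5.1 kg + 46.38 kg = 51.48 kg; the sum is limited to 1 decimal place (3 s.f.).
Carrying full precision, 51.48 ÷ 0.6405 = 80.37470726… kg; 0.6405 has 4 s.f., so the result keeps min(3, 4) = 3 s.f.
Rounded to 3 significant figures: 80.4 kg.

80.4 kg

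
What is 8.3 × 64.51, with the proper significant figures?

8.3 × 64.51 = 535.433
Multiplication/division keeps the fewest significant figures: 8.3 → 2 s.f., 64.51 → 4 s.f.; limit is 2.
Rounded to 2 significant figures: 5.4 × 10^2.

5.4 × 10^2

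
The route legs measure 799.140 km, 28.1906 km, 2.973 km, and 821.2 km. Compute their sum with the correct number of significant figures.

1651.5 km

799.140 km + 28.1906 km + 2.973 km + 821.2 km = 1651.5036 km.
Addition/subtraction keeps the fewest decimal places: 799.140 → 3 decimal places, 28.1906 → 4 decimal places, 2.973 → 3 decimal places, 821.2 → 1 decimal place; limit is 1.
Rounded to 1 decimal place: 1651.5 km.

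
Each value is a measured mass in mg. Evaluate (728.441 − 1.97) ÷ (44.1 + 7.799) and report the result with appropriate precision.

728.441 − 1.97 = 726.471, limited to 2 d.p. → 5 s.f.; 44.1 + 7.799 = 51.899, limited to 1 d.p. → 3 s.f.
Carrying full precision, 726.471 ÷ 51.899 = 13.9977841577…; keep min(5, 3) = 3 s.f.
Rounded to 3 significant figures: 14.0.

14.0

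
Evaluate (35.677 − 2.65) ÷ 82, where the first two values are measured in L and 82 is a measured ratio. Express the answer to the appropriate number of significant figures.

0.40 L

35.677 L − 2.65 L = 33.027 L; the difference is limited to 2 decimal places (4 s.f.).
Carrying full precision, 33.027 ÷ 82 = 0.402768292683… L; 82 has 2 s.f., so the result keeps min(4, 2) = 2 s.f.
Rounded to 2 significant figures: 0.40 L.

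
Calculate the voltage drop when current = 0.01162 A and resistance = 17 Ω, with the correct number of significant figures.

voltage drop = 0.01162 A × 17 Ω = 0.19754 V.
0.01162 has 4 significant figures; 17 has 2.
Division/multiplication keeps the fewest: 2 significant figures.
Rounded: 0.20 V.

0.20 V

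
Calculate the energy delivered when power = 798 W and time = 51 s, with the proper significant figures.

energy delivered = 798 W × 51 s = 40698 J.
798 has 3 significant figures; 51 has 2.
Division/multiplication keeps the fewest: 2 significant figures.
Rounded: 4.1 × 10⁴ J.

4.1 × 10⁴ J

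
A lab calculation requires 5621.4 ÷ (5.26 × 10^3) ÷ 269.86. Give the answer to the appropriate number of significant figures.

0.00396

5621.4 ÷ (5.26 × 10^3) ÷ 269.86 = 0.00396022835668…
Multiplication/division keeps the fewest significant figures: 5621.4 → 5 s.f., 5.26 × 10^3 → 3 s.f., 269.86 → 5 s.f.; limit is 3.
Rounded to 3 significant figures: 0.00396.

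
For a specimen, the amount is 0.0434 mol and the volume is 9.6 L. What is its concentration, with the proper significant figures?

0.0045 mol/L

concentration = 0.0434 mol ÷ 9.6 L = 0.00452083333333… mol/L.
0.0434 has 3 significant figures; 9.6 has 2.
Division/multiplication keeps the fewest: 2 significant figures.
Rounded: 0.0045 mol/L.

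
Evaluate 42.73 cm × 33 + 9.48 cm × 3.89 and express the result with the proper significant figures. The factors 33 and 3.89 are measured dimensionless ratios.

1.4 × 10³ cm

42.73 × 33 = 1410.09 → 1.4 × 10³ cm (2 s.f., last digit at the 10^2 place).
9.48 × 3.89 = 36.8772 → 36.9 cm (3 s.f., last digit at the 10^-1 place).
Sum: 1446.9672 cm; keep the coarser place, 10^2.
Result: 1.4 × 10³ cm.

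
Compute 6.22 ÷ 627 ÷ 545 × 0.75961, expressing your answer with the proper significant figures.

6.22 ÷ 627 ÷ 545 × 0.75961 = 0.0000138266514493…
Multiplication/division keeps the fewest significant figures: 6.22 → 3 s.f., 627 → 3 s.f., 545 → 3 s.f., 0.75961 → 5 s.f.; limit is 3.
Rounded to 3 significant figures: 1.38 × 10⁻⁵.

1.38 × 10⁻⁵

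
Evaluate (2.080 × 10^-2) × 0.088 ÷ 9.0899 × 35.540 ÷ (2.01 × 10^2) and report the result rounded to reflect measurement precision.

3.6 × 10^-5

(2.080 × 10^-2) × 0.088 ÷ 9.0899 × 35.540 ÷ (2.01 × 10^2) = 0.0000356047768068…
Multiplication/division keeps the fewest significant figures: 2.080 × 10^-2 → 4 s.f., 0.088 → 2 s.f., 9.0899 → 5 s.f., 35.540 → 5 s.f., 2.01 × 10^2 → 3 s.f.; limit is 2.
Rounded to 2 significant figures: 3.6 × 10^-5.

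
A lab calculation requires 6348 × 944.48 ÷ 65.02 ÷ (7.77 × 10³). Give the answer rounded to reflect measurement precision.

6348 × 944.48 ÷ 65.02 ÷ (7.77 × 10³) = 11.8675672113…
Multiplication/division keeps the fewest significant figures: 6348 → 4 s.f., 944.48 → 5 s.f., 65.02 → 4 s.f., 7.77 × 10³ → 3 s.f.; limit is 3.
Rounded to 3 significant figures: 11.9.

11.9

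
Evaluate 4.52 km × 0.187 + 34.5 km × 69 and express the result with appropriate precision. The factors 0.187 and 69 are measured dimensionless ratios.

4.52 × 0.187 = 0.84524 → 0.845 km (3 s.f., last digit at the 10^-3 place).
34.5 × 69 = 2380.5 → 2.4 × 10³ km (2 s.f., last digit at the 10^2 place).
Sum: 2381.34524 km; keep the coarser place, 10^2.
Result: 2.4 × 10³ km.

2.4 × 10³ km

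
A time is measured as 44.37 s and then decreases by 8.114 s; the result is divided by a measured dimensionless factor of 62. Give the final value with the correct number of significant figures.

0.58 s

44.37 s − 8.114 s = 36.256 s; the difference is limited to 2 decimal places (4 s.f.).
Carrying full precision, 36.256 ÷ 62 = 0.584774193548… s; 62 has 2 s.f., so the result keeps min(4, 2) = 2 s.f.
Rounded to 2 significant figures: 0.58 s.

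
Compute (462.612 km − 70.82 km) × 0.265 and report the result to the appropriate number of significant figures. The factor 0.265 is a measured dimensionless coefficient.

462.612 km − 70.82 km = 391.792 km; the difference is limited to 2 decimal places (5 s.f.).
Carrying full precision, 391.792 × 0.265 = 103.82488 km; 0.265 has 3 s.f., so the result keeps min(5, 3) = 3 s.f.
Rounded to 3 significant figures: 104 km.

104 km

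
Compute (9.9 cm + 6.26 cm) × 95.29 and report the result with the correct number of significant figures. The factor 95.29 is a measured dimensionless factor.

1.54 × 10^3 cm

9.9 cm + 6.26 cm = 16.16 cm; the sum is limited to 1 decimal place (3 s.f.).
Carrying full precision, 16.16 × 95.29 = 1539.8864 cm; 95.29 has 4 s.f., so the result keeps min(3, 4) = 3 s.f.
Rounded to 3 significant figures: 1.54 × 10^3 cm.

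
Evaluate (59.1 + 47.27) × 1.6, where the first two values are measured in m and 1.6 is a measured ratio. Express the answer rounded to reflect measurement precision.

1.7 × 10^2 m

59.1 m + 47.27 m = 106.37 m; the sum is limited to 1 decimal place (4 s.f.).
Carrying full precision, 106.37 × 1.6 = 170.192 m; 1.6 has 2 s.f., so the result keeps min(4, 2) = 2 s.f.
Rounded to 2 significant figures: 1.7 × 10^2 m.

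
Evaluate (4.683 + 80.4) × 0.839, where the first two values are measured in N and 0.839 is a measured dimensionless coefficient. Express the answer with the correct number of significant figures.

4.683 N + 80.4 N = 85.083 N; the sum is limited to 1 decimal place (3 s.f.).
Carrying full precision, 85.083 × 0.839 = 71.384637 N; 0.839 has 3 s.f., so the result keeps min(3, 3) = 3 s.f.
Rounded to 3 significant figures: 71.4 N.

71.4 N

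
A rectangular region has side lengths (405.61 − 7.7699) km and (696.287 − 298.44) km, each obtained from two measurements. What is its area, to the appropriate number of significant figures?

1.5828 × 10^5 km²

405.61 − 7.7699 = 397.8401, limited to 2 d.p. → 5 s.f.; 696.287 − 298.44 = 397.847, limited to 2 d.p. → 5 s.f.
Carrying full precision, 397.8401 × 397.847 = 158279.490265…; keep min(5, 5) = 5 s.f.
Rounded to 5 significant figures: 1.5828 × 10^5 km².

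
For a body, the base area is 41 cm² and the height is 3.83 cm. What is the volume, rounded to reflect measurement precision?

volume = 41 cm² × 3.83 cm = 157.03 cm³.
41 has 2 significant figures; 3.83 has 3.
Division/multiplication keeps the fewest: 2 significant figures.
Rounded: 1.6 × 10^2 cm³.

1.6 × 10^2 cm³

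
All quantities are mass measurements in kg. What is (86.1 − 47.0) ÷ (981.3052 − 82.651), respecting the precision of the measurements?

86.1 − 47.0 = 39.1, limited to 1 d.p. → 3 s.f.; 981.3052 − 82.651 = 898.6542, limited to 3 d.p. → 6 s.f.
Carrying full precision, 39.1 ÷ 898.6542 = 0.0435095056586…; keep min(3, 6) = 3 s.f.
Rounded to 3 significant figures: 0.0435.

0.0435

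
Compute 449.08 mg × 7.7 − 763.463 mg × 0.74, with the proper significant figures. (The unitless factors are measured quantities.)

2.9 × 10^3 mg

449.08 × 7.7 = 3457.916 → 3.5 × 10^3 mg (2 s.f., last digit at the 10^2 place).
763.463 × 0.74 = 564.96262 → 5.6 × 10^2 mg (2 s.f., last digit at the 10^1 place).
Difference: 2892.95338 mg; keep the coarser place, 10^2.
Result: 2.9 × 10^3 mg.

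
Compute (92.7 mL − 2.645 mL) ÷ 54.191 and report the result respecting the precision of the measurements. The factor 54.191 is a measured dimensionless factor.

1.66 mL

92.7 mL − 2.645 mL = 90.055 mL; the difference is limited to 1 decimal place (3 s.f.).
Carrying full precision, 90.055 ÷ 54.191 = 1.66180731118… mL; 54.191 has 5 s.f., so the result keeps min(3, 5) = 3 s.f.
Rounded to 3 significant figures: 1.66 mL.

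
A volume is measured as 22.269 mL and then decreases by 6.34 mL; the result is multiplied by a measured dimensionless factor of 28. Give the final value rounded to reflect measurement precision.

4.5 × 10² mL

22.269 mL − 6.34 mL = 15.929 mL; the difference is limited to 2 decimal places (4 s.f.).
Carrying full precision, 15.929 × 28 = 446.012 mL; 28 has 2 s.f., so the result keeps min(4, 2) = 2 s.f.
Rounded to 2 significant figures: 4.5 × 10² mL.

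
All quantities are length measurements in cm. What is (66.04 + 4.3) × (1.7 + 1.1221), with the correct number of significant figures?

66.04 + 4.3 = 70.34, limited to 1 d.p. → 3 s.f.; 1.7 + 1.1221 = 2.8221, limited to 1 d.p. → 2 s.f.
Carrying full precision, 70.34 × 2.8221 = 198.506514; keep min(3, 2) = 2 s.f.
Rounded to 2 significant figures: 2.0 × 10² cm².

2.0 × 10² cm²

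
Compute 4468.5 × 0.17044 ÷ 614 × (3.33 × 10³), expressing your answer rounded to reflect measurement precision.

4468.5 × 0.17044 ÷ 614 × (3.33 × 10³) = 4130.56204593…
Multiplication/division keeps the fewest significant figures: 4468.5 → 5 s.f., 0.17044 → 5 s.f., 614 → 3 s.f., 3.33 × 10³ → 3 s.f.; limit is 3.
Rounded to 3 significant figures: 4.13 × 10³.

4.13 × 10³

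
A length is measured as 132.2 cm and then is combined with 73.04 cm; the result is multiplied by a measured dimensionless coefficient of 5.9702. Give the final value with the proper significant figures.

1225 cm

132.2 cm + 73.04 cm = 205.24 cm; the sum is limited to 1 decimal place (4 s.f.).
Carrying full precision, 205.24 × 5.9702 = 1225.323848 cm; 5.9702 has 5 s.f., so the result keeps min(4, 5) = 4 s.f.
Rounded to 4 significant figures: 1225 cm.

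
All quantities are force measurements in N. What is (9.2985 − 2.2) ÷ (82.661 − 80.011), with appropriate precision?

9.2985 − 2.2 = 7.0985, limited to 1 d.p. → 2 s.f.; 82.661 − 80.011 = 2.650, limited to 3 d.p. → 4 s.f.
Carrying full precision, 7.0985 ÷ 2.650 = 2.67867924528…; keep min(2, 4) = 2 s.f.
Rounded to 2 significant figures: 2.7.

2.7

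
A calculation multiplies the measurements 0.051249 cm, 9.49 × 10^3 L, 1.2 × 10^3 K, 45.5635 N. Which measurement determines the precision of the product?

1.2 × 10^3 K

0.051249 cm → 5 s.f.; 9.49 × 10^3 L → 3 s.f.; 1.2 × 10^3 K → 2 s.f.; 45.5635 N → 6 s.f.
The fewest is 2 significant figures, from 1.2 × 10^3 K.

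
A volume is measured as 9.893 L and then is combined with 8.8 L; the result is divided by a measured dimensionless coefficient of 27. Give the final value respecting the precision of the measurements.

9.893 L + 8.8 L = 18.693 L; the sum is limited to 1 decimal place (3 s.f.).
Carrying full precision, 18.693 ÷ 27 = 0.692333333333… L; 27 has 2 s.f., so the result keeps min(3, 2) = 2 s.f.
Rounded to 2 significant figures: 0.69 L.

0.69 L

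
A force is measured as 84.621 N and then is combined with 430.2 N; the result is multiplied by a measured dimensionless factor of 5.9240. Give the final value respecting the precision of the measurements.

3.050 × 10³ N

84.621 N + 430.2 N = 514.821 N; the sum is limited to 1 decimal place (4 s.f.).
Carrying full precision, 514.821 × 5.9240 = 3049.799604 N; 5.9240 has 5 s.f., so the result keeps min(4, 5) = 4 s.f.
Rounded to 4 significant figures: 3.050 × 10³ N.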